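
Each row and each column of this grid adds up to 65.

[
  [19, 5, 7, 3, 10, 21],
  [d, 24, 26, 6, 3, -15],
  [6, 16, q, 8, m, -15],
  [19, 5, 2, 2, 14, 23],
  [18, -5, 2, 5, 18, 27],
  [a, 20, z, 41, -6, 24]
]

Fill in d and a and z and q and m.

Column 5 has 10 + 3 + 14 + 18 − 6 = 39; the blank must be 65 − 39 = 26.
Row 3 has 6 + 16 + 8 + 26 − 15 = 41; the blank must be 65 − 41 = 24.
Row 2 has 24 + 26 + 6 + 3 − 15 = 44; the blank must be 65 − 44 = 21.
Column 1 has 19 + 21 + 6 + 19 + 18 = 83; the blank must be 65 − 83 = -18.
Row 6 has -18 + 20 + 41 − 6 + 24 = 61; the blank must be 65 − 61 = 4.

d = 21, a = -18, z = 4, q = 24, m = 26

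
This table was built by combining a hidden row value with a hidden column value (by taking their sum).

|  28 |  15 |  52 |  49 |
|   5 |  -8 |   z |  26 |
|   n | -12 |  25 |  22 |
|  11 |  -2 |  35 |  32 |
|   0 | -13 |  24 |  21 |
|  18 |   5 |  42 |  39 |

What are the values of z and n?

The difference between any two rows is the same in every column — this is an addition table with the headers hidden.
Row 2 minus row 1 is -8 − 15 = -23, so its entry in column 3 is 52 + (-23) = 29.
Row 3 minus row 1 is -12 − 15 = -27, so its entry in column 1 is 28 + (-27) = 1.

z = 29, n = 1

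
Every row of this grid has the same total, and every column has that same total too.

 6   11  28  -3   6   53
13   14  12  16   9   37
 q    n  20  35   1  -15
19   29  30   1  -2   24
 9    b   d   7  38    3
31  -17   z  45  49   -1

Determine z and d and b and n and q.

Rows 1 and 2 both sum to 101, so that's the common total.
The known cells in column 1 total 78, leaving 101 − 78 = 23 for the blank.
The known cells in row 3 total 64, leaving 101 − 64 = 37 for the blank.
The known cells in column 2 total 74, leaving 101 − 74 = 27 for the blank.
The known cells in row 5 total 84, leaving 101 − 84 = 17 for the blank.
The known cells in row 6 total 107, leaving 101 − 107 = -6 for the blank.

z = -6, d = 17, b = 27, n = 37, q = 23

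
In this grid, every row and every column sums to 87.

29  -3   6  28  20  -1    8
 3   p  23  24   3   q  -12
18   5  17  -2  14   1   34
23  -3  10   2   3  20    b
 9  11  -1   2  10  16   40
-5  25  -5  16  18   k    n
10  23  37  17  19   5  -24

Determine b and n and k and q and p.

The known cells in column 2 total 58, leaving 87 − 58 = 29 for the blank.
The known cells in row 2 total 70, leaving 87 − 70 = 17 for the blank.
The known cells in column 6 total 58, leaving 87 − 58 = 29 for the blank.
The known cells in row 6 total 78, leaving 87 − 78 = 9 for the blank.
The known cells in row 4 total 55, leaving 87 − 55 = 32 for the blank.

b = 32, n = 9, k = 29, q = 17, p = 29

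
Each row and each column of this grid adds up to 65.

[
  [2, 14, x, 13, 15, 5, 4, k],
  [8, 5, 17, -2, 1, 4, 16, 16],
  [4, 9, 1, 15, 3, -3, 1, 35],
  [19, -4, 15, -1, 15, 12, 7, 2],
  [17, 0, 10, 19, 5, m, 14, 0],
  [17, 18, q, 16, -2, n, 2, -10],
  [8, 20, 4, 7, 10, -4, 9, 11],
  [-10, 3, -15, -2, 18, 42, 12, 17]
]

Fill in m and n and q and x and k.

Column 8 has 16 + 35 + 2 + 0 − 10 + 11 + 17 = 71; the blank must be 65 − 71 = -6.
Row 1 has 2 + 14 + 13 + 15 + 5 + 4 − 6 = 47; the blank must be 65 − 47 = 18.
Row 5 has 17 + 0 + 10 + 19 + 5 + 14 + 0 = 65; the blank must be 65 − 65 = 0.
Column 6 has 5 + 4 − 3 + 12 + 0 − 4 + 42 = 56; the blank must be 65 − 56 = 9.
Row 6 has 17 + 18 + 16 − 2 + 9 + 2 − 10 = 50; the blank must be 65 − 50 = 15.

m = 0, n = 9, q = 15, x = 18, k = -6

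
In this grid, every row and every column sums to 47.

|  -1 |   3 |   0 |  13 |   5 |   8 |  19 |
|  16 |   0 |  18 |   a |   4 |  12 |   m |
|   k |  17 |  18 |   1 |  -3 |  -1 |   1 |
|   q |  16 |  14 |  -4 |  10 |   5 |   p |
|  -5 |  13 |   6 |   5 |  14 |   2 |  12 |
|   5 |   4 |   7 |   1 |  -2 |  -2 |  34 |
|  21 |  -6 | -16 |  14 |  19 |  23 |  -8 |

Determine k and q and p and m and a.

k = 14, q = -3, p = 9, m = -20, a = 17

Row 3: 17 + 18 + 1 − 3 − 1 + 1 = 33, so its missing entry is 47 − 33 = 14.
Column 1: -1 + 16 + 14 − 5 + 5 + 21 = 50, so its missing entry is 47 − 50 = -3.
Row 4: -3 + 16 + 14 − 4 + 10 + 5 = 38, so its missing entry is 47 − 38 = 9.
Column 7: 19 + 1 + 9 + 12 + 34 − 8 = 67, so its missing entry is 47 − 67 = -20.
Row 2: 16 + 0 + 18 + 4 + 12 − 20 = 30, so its missing entry is 47 − 30 = 17.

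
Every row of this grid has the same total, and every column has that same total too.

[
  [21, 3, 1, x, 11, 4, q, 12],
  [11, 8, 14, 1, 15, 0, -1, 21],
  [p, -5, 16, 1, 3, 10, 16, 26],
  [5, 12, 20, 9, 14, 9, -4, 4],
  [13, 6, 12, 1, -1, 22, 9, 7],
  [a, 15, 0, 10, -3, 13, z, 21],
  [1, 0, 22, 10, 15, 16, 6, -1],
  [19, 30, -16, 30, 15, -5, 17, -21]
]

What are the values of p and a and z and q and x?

p = 2, a = -3, z = 16, q = 10, x = 7

Rows 2 and 4 both sum to 69, so that's the common total.
Column 4 has 1 + 1 + 9 + 1 + 10 + 10 + 30 = 62; the blank must be 69 − 62 = 7.
Row 3 has -5 + 16 + 1 + 3 + 10 + 16 + 26 = 67; the blank must be 69 − 67 = 2.
Row 1 has 21 + 3 + 1 + 7 + 11 + 4 + 12 = 59; the blank must be 69 − 59 = 10.
Column 1 has 21 + 11 + 2 + 5 + 13 + 1 + 19 = 72; the blank must be 69 − 72 = -3.
Row 6 has -3 + 15 + 0 + 10 − 3 + 13 + 21 = 53; the blank must be 69 − 53 = 16.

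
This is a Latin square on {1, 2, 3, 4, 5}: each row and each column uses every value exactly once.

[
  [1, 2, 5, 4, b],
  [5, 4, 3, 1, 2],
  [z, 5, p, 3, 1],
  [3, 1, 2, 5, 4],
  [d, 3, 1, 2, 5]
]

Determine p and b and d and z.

Cell (3,3): column 3 already has {1, 2, 3, 5} → 4.
Cell (5,1): row 5 already has {1, 2, 3, 5} → 4.
Cell (3,1): row 3 already has {1, 3, 4, 5} → 2.
At (row 1, col 5): row 1 already has {1, 2, 4, 5}, so the value is 3.

p = 4, b = 3, d = 4, z = 2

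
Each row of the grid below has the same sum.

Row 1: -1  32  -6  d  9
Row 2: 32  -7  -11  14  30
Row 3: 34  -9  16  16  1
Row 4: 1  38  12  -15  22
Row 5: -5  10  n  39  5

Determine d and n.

d = 24, n = 9

The complete rows each total 58.
Row 1 is missing 58 − 34 = 24 (since -1 + 32 − 6 + 9 = 34).
Row 5 is missing 58 − 49 = 9 (since -5 + 10 + 39 + 5 = 49).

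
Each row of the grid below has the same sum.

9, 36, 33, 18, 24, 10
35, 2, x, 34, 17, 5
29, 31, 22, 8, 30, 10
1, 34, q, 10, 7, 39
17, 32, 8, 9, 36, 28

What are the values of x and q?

x = 37, q = 39

Rows 3 and 5 both add up to 130, so every row sums to 130.
Row 2: 35 + 2 + 34 + 17 + 5 = 93, so the missing entry is 130 − 93 = 37.
Row 4: 1 + 34 + 10 + 7 + 39 = 91, so the missing entry is 130 − 91 = 39.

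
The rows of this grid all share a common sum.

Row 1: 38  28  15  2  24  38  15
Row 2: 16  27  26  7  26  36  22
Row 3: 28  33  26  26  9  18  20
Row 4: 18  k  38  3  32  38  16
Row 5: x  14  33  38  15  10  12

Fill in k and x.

Rows 1 and 3 both add up to 160, so every row sums to 160.
Row 4: 18 + 38 + 3 + 32 + 38 + 16 = 145, so the missing entry is 160 − 145 = 15.
Row 5: 14 + 33 + 38 + 15 + 10 + 12 = 122, so the missing entry is 160 − 122 = 38.

k = 15, x = 38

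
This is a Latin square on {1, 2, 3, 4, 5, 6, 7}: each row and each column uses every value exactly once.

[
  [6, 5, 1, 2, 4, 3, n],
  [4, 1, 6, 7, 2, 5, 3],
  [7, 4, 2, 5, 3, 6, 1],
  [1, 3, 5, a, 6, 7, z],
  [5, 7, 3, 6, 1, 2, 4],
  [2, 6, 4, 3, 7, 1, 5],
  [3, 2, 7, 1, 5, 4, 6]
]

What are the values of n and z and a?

n = 7, z = 2, a = 4

Cell (4,4): column 4 already has {1, 2, 3, 5, 6, 7} → 4.
Cell (1,7): row 1 already has {1, 2, 3, 4, 5, 6} → 7.
Cell (4,7): row 4 already has {1, 3, 4, 5, 6, 7} → 2.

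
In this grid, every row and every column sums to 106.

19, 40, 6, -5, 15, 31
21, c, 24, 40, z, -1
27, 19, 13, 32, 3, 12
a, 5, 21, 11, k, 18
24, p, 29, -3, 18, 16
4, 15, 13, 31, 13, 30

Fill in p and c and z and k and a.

p = 22, c = 5, z = 17, k = 40, a = 11

The known cells in column 1 total 95, leaving 106 − 95 = 11 for the blank.
The known cells in row 4 total 66, leaving 106 − 66 = 40 for the blank.
The known cells in column 5 total 89, leaving 106 − 89 = 17 for the blank.
The known cells in row 2 total 101, leaving 106 − 101 = 5 for the blank.
The known cells in row 5 total 84, leaving 106 − 84 = 22 for the blank.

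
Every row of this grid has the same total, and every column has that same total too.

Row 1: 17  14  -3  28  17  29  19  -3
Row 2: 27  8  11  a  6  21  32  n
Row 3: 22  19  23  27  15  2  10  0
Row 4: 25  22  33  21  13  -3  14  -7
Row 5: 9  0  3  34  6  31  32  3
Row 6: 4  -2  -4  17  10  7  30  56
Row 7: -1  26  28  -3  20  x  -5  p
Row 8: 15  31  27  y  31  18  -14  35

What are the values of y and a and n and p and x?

Rows 1 and 3 both sum to 118, so that's the common total.
Column 6: 29 + 21 + 2 − 3 + 31 + 7 + 18 = 105, so its missing entry is 118 − 105 = 13.
Row 8: 15 + 31 + 27 + 31 + 18 − 14 + 35 = 143, so its missing entry is 118 − 143 = -25.
Row 7: -1 + 26 + 28 − 3 + 20 + 13 − 5 = 78, so its missing entry is 118 − 78 = 40.
Column 8: -3 + 0 − 7 + 3 + 56 + 40 + 35 = 124, so its missing entry is 118 − 124 = -6.
Row 2: 27 + 8 + 11 + 6 + 21 + 32 − 6 = 99, so its missing entry is 118 − 99 = 19.

y = -25, a = 19, n = -6, p = 40, x = 13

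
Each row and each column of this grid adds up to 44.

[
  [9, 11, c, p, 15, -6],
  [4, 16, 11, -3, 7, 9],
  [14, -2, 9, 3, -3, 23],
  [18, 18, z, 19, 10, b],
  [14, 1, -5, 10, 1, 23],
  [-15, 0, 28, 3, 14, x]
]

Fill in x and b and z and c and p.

x = 14, b = -19, z = -2, c = 3, p = 12

Row 6: -15 + 0 + 28 + 3 + 14 = 30, so its missing entry is 44 − 30 = 14.
Column 4: -3 + 3 + 19 + 10 + 3 = 32, so its missing entry is 44 − 32 = 12.
Row 1: 9 + 11 + 12 + 15 − 6 = 41, so its missing entry is 44 − 41 = 3.
Column 3: 3 + 11 + 9 − 5 + 28 = 46, so its missing entry is 44 − 46 = -2.
Row 4: 18 + 18 − 2 + 19 + 10 = 63, so its missing entry is 44 − 63 = -19.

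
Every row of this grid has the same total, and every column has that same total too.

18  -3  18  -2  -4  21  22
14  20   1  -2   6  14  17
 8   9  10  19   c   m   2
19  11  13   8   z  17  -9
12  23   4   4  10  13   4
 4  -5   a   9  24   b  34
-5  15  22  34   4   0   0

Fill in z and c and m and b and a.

z = 11, c = 19, m = 3, b = 2, a = 2

Rows 1 and 2 both sum to 70, so that's the common total.
Row 4: 19 + 11 + 13 + 8 + 17 − 9 = 59, so its missing entry is 70 − 59 = 11.
Column 5: -4 + 6 + 11 + 10 + 24 + 4 = 51, so its missing entry is 70 − 51 = 19.
Row 3: 8 + 9 + 10 + 19 + 19 + 2 = 67, so its missing entry is 70 − 67 = 3.
Column 6: 21 + 14 + 3 + 17 + 13 + 0 = 68, so its missing entry is 70 − 68 = 2.
Row 6: 4 − 5 + 9 + 24 + 2 + 34 = 68, so its missing entry is 70 − 68 = 2.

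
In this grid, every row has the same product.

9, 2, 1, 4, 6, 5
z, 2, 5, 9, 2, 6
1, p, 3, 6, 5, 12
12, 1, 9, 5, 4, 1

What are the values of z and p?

z = 2, p = 2

Rows 1 and 4 each multiply to 2160, so every row has product 2160.
Row 2: 2×5×9×2×6 = 1080, so the missing entry is 2160 ÷ 1080 = 2.
Row 3: 1×3×6×5×12 = 1080, so the missing entry is 2160 ÷ 1080 = 2.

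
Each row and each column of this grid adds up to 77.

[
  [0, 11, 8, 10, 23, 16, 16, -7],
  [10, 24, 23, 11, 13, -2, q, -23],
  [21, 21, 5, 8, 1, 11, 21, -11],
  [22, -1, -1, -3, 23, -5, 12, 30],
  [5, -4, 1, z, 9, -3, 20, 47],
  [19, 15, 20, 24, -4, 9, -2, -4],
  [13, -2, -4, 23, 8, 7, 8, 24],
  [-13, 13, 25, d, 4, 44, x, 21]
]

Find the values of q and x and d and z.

Row 5 has 5 − 4 + 1 + 9 − 3 + 20 + 47 = 75; the blank must be 77 − 75 = 2.
Row 2 has 10 + 24 + 23 + 11 + 13 − 2 − 23 = 56; the blank must be 77 − 56 = 21.
Column 7 has 16 + 21 + 21 + 12 + 20 − 2 + 8 = 96; the blank must be 77 − 96 = -19.
Row 8 has -13 + 13 + 25 + 4 + 44 − 19 + 21 = 75; the blank must be 77 − 75 = 2.

q = 21, x = -19, d = 2, z = 2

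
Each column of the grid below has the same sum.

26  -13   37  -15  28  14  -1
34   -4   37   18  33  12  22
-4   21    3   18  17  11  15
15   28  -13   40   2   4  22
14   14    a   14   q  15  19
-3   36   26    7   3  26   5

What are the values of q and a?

Column 1 sums to 82 and so does column 4; that's the common total.
In column 5 the known cells total 83, leaving 82 − 83 = -1.
In column 3 the known cells total 90, leaving 82 − 90 = -8.

q = -1, a = -8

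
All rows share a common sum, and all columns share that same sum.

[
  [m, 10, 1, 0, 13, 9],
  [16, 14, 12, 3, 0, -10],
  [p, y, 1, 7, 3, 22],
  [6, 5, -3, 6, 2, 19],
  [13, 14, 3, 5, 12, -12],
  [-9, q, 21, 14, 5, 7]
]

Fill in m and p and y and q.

m = 2, p = 7, y = -5, q = -3

Rows 2 and 4 both sum to 35, so that's the common total.
Row 6: -9 + 21 + 14 + 5 + 7 = 38, so its missing entry is 35 − 38 = -3.
Column 2: 10 + 14 + 5 + 14 − 3 = 40, so its missing entry is 35 − 40 = -5.
Row 3: -5 + 1 + 7 + 3 + 22 = 28, so its missing entry is 35 − 28 = 7.
Row 1: 10 + 1 + 0 + 13 + 9 = 33, so its missing entry is 35 − 33 = 2.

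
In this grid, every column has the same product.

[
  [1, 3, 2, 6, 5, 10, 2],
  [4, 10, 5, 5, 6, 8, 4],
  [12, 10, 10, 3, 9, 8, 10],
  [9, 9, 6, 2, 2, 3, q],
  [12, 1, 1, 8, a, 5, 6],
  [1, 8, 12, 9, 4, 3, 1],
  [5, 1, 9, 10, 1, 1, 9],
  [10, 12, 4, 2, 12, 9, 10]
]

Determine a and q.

a = 10, q = 6

Columns 3 and 4 each multiply to 259200, so every column has product 259200.
Column 5: 5×6×9×2×4×1×12 = 25920, so the missing entry is 259200 ÷ 25920 = 10.
Column 7: 2×4×10×6×1×9×10 = 43200, so the missing entry is 259200 ÷ 43200 = 6.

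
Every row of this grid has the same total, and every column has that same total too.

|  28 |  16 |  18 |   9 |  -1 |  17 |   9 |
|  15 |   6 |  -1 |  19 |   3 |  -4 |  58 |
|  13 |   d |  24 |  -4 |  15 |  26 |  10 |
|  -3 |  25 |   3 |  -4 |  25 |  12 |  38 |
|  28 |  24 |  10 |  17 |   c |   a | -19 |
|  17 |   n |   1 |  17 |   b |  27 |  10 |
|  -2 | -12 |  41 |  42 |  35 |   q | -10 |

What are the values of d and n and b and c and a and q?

d = 12, n = 25, b = -1, c = 20, a = 16, q = 2

Rows 1 and 2 both sum to 96, so that's the common total.
Row 3 has 13 + 24 − 4 + 15 + 26 + 10 = 84; the blank must be 96 − 84 = 12.
Row 7 has -2 − 12 + 41 + 42 + 35 − 10 = 94; the blank must be 96 − 94 = 2.
Column 2 has 16 + 6 + 12 + 25 + 24 − 12 = 71; the blank must be 96 − 71 = 25.
Row 6 has 17 + 25 + 1 + 17 + 27 + 10 = 97; the blank must be 96 − 97 = -1.
Column 5 has -1 + 3 + 15 + 25 − 1 + 35 = 76; the blank must be 96 − 76 = 20.
Row 5 has 28 + 24 + 10 + 17 + 20 − 19 = 80; the blank must be 96 − 80 = 16.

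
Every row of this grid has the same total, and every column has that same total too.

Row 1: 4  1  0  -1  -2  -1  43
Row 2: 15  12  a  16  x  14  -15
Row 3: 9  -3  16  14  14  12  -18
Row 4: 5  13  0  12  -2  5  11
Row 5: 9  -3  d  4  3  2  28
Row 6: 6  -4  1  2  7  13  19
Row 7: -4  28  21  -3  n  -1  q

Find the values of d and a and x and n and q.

d = 1, a = 5, x = -3, n = 27, q = -24

Rows 1 and 3 both sum to 44, so that's the common total.
Row 5: 9 − 3 + 4 + 3 + 2 + 28 = 43, so its missing entry is 44 − 43 = 1.
Column 3: 0 + 16 + 0 + 1 + 1 + 21 = 39, so its missing entry is 44 − 39 = 5.
Row 2: 15 + 12 + 5 + 16 + 14 − 15 = 47, so its missing entry is 44 − 47 = -3.
Column 5: -2 − 3 + 14 − 2 + 3 + 7 = 17, so its missing entry is 44 − 17 = 27.
Row 7: -4 + 28 + 21 − 3 + 27 − 1 = 68, so its missing entry is 44 − 68 = -24.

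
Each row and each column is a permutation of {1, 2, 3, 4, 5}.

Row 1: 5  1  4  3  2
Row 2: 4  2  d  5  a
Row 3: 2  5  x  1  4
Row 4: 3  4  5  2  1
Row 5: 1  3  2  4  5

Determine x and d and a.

x = 3, d = 1, a = 3

Cell (2,5): column 5 already has {1, 2, 4, 5} → 3.
Cell (2,3): row 2 already has {2, 3, 4, 5} → 1.
Cell (3,3): row 3 already has {1, 2, 4, 5} → 3.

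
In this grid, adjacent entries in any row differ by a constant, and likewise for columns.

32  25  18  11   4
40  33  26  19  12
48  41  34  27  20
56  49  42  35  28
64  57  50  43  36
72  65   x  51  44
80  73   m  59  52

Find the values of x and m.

Along each row the entries change by -7 per step; down each column they change by 8.
Row 6: from 72 at column 1, stepping by -7 to column 3 gives 58.
Row 7: from 80 at column 1, stepping by -7 to column 3 gives 66.

x = 58, m = 66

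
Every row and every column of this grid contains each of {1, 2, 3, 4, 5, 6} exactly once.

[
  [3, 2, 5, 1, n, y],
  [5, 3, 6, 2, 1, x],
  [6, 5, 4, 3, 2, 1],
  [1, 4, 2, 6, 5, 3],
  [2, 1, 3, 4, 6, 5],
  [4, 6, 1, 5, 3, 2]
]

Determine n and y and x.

For row 1, column 5: column 5 already has {1, 2, 3, 5, 6}; that leaves 4.
Cell (1,6): row 1 already has {1, 2, 3, 4, 5} → 6.
For row 2, column 6: row 2 already has {1, 2, 3, 5, 6}; that leaves 4.

n = 4, y = 6, x = 4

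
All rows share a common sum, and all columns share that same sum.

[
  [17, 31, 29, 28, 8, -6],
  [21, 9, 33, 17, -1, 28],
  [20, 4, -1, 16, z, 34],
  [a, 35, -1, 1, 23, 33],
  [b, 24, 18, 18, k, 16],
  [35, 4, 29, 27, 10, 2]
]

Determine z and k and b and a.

Rows 1 and 2 both sum to 107, so that's the common total.
The known cells in row 3 total 73, leaving 107 − 73 = 34 for the blank.
The known cells in column 5 total 74, leaving 107 − 74 = 33 for the blank.
The known cells in row 5 total 109, leaving 107 − 109 = -2 for the blank.
The known cells in row 4 total 91, leaving 107 − 91 = 16 for the blank.

z = 34, k = 33, b = -2, a = 16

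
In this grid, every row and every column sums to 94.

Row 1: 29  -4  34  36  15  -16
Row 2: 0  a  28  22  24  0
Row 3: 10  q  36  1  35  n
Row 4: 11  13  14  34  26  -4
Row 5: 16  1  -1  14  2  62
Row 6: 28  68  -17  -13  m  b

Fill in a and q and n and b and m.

Column 5: 15 + 24 + 35 + 26 + 2 = 102, so its missing entry is 94 − 102 = -8.
Row 6: 28 + 68 − 17 − 13 − 8 = 58, so its missing entry is 94 − 58 = 36.
Row 2: 0 + 28 + 22 + 24 + 0 = 74, so its missing entry is 94 − 74 = 20.
Column 2: -4 + 20 + 13 + 1 + 68 = 98, so its missing entry is 94 − 98 = -4.
Row 3: 10 − 4 + 36 + 1 + 35 = 78, so its missing entry is 94 − 78 = 16.

a = 20, q = -4, n = 16, b = 36, m = -8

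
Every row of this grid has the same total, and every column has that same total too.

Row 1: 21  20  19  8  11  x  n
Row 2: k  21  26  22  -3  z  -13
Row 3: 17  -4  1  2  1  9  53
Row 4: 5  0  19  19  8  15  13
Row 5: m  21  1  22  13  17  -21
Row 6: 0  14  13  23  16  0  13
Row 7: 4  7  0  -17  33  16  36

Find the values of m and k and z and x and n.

Rows 3 and 4 both sum to 79, so that's the common total.
The known cells in row 5 total 53, leaving 79 − 53 = 26 for the blank.
The known cells in column 7 total 81, leaving 79 − 81 = -2 for the blank.
The known cells in row 1 total 77, leaving 79 − 77 = 2 for the blank.
The known cells in column 6 total 59, leaving 79 − 59 = 20 for the blank.
The known cells in row 2 total 73, leaving 79 − 73 = 6 for the blank.

m = 26, k = 6, z = 20, x = 2, n = -2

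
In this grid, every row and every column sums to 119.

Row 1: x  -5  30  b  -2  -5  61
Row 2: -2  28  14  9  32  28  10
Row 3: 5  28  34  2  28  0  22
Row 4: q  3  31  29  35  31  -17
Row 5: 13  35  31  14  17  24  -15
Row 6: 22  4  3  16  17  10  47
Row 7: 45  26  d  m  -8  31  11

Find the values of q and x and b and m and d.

q = 7, x = 29, b = 11, m = 38, d = -24

Column 3 has 30 + 14 + 34 + 31 + 31 + 3 = 143; the blank must be 119 − 143 = -24.
Row 4 has 3 + 31 + 29 + 35 + 31 − 17 = 112; the blank must be 119 − 112 = 7.
Column 1 has -2 + 5 + 7 + 13 + 22 + 45 = 90; the blank must be 119 − 90 = 29.
Row 1 has 29 − 5 + 30 − 2 − 5 + 61 = 108; the blank must be 119 − 108 = 11.
Row 7 has 45 + 26 − 24 − 8 + 31 + 11 = 81; the blank must be 119 − 81 = 38.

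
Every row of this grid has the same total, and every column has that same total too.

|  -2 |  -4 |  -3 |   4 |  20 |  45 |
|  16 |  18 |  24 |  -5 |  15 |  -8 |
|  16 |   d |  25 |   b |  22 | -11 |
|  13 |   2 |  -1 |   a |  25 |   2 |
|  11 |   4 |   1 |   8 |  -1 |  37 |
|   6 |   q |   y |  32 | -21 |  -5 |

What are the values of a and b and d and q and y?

a = 19, b = 2, d = 6, q = 34, y = 14

Rows 1 and 2 both sum to 60, so that's the common total.
Row 4: 13 + 2 − 1 + 25 + 2 = 41, so its missing entry is 60 − 41 = 19.
Column 4: 4 − 5 + 19 + 8 + 32 = 58, so its missing entry is 60 − 58 = 2.
Row 3: 16 + 25 + 2 + 22 − 11 = 54, so its missing entry is 60 − 54 = 6.
Column 2: -4 + 18 + 6 + 2 + 4 = 26, so its missing entry is 60 − 26 = 34.
Row 6: 6 + 34 + 32 − 21 − 5 = 46, so its missing entry is 60 − 46 = 14.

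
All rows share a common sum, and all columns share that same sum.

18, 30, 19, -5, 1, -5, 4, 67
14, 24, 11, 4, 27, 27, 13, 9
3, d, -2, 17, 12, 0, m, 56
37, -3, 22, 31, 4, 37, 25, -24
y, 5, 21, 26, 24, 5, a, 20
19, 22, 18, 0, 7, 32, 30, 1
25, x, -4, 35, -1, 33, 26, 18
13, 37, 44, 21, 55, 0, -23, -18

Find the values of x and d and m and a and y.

Rows 1 and 2 both sum to 129, so that's the common total.
Column 1 has 18 + 14 + 3 + 37 + 19 + 25 + 13 = 129; the blank must be 129 − 129 = 0.
Row 7 has 25 − 4 + 35 − 1 + 33 + 26 + 18 = 132; the blank must be 129 − 132 = -3.
Column 2 has 30 + 24 − 3 + 5 + 22 − 3 + 37 = 112; the blank must be 129 − 112 = 17.
Row 5 has 0 + 5 + 21 + 26 + 24 + 5 + 20 = 101; the blank must be 129 − 101 = 28.
Row 3 has 3 + 17 − 2 + 17 + 12 + 0 + 56 = 103; the blank must be 129 − 103 = 26.

x = -3, d = 17, m = 26, a = 28, y = 0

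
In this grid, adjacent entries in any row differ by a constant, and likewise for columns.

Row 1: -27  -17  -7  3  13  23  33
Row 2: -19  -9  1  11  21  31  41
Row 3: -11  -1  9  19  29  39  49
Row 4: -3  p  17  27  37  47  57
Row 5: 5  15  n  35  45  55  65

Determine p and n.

p = 7, n = 25

Along each row the entries change by 10 per step; down each column they change by 8.
Row 4: from -3 at column 1, stepping by 10 to column 2 gives 7.
Row 5: from 5 at column 1, stepping by 10 to column 3 gives 25.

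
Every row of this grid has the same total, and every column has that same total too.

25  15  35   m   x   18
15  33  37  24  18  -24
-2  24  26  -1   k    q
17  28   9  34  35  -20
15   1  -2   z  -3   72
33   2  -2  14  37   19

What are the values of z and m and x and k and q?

Rows 2 and 4 both sum to 103, so that's the common total.
The known cells in row 5 total 83, leaving 103 − 83 = 20 for the blank.
The known cells in column 4 total 91, leaving 103 − 91 = 12 for the blank.
The known cells in row 1 total 105, leaving 103 − 105 = -2 for the blank.
The known cells in column 5 total 85, leaving 103 − 85 = 18 for the blank.
The known cells in row 3 total 65, leaving 103 − 65 = 38 for the blank.

z = 20, m = 12, x = -2, k = 18, q = 38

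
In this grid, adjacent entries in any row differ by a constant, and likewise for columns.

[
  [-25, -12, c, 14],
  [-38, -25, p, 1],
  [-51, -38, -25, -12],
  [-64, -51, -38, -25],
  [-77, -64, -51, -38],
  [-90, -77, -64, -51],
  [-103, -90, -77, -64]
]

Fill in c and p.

Along each row the entries change by 13 per step; down each column they change by -13.
Row 1: from -25 at column 1, stepping by 13 to column 3 gives 1.
Row 2: from -38 at column 1, stepping by 13 to column 3 gives -12.

c = 1, p = -12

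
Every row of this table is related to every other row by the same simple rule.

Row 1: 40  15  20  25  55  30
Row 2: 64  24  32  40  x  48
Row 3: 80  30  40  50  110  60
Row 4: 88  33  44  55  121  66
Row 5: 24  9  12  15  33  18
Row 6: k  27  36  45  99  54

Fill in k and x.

Each row is a constant multiple of every other row — this is a multiplication table with the headers hidden.
Row 6 is 36/20 = 9/5 times row 1, so its entry in column 1 is 40 × 9/5 = 72.
Row 2 is 32/20 = 8/5 times row 1, so its entry in column 5 is 55 × 8/5 = 88.

k = 72, x = 88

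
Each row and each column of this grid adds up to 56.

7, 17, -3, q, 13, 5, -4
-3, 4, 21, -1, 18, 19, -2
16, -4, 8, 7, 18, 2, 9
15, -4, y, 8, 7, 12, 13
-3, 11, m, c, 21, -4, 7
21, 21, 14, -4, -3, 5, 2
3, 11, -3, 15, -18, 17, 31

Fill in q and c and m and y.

Row 4 has 15 − 4 + 8 + 7 + 12 + 13 = 51; the blank must be 56 − 51 = 5.
Row 1 has 7 + 17 − 3 + 13 + 5 − 4 = 35; the blank must be 56 − 35 = 21.
Column 3 has -3 + 21 + 8 + 5 + 14 − 3 = 42; the blank must be 56 − 42 = 14.
Row 5 has -3 + 11 + 14 + 21 − 4 + 7 = 46; the blank must be 56 − 46 = 10.

q = 21, c = 10, m = 14, y = 5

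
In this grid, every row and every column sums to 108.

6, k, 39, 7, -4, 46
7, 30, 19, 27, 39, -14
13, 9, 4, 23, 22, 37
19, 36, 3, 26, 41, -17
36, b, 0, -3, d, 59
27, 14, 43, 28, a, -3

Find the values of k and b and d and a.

Row 1 has 6 + 39 + 7 − 4 + 46 = 94; the blank must be 108 − 94 = 14.
Row 6 has 27 + 14 + 43 + 28 − 3 = 109; the blank must be 108 − 109 = -1.
Column 2 has 14 + 30 + 9 + 36 + 14 = 103; the blank must be 108 − 103 = 5.
Row 5 has 36 + 5 + 0 − 3 + 59 = 97; the blank must be 108 − 97 = 11.

k = 14, b = 5, d = 11, a = -1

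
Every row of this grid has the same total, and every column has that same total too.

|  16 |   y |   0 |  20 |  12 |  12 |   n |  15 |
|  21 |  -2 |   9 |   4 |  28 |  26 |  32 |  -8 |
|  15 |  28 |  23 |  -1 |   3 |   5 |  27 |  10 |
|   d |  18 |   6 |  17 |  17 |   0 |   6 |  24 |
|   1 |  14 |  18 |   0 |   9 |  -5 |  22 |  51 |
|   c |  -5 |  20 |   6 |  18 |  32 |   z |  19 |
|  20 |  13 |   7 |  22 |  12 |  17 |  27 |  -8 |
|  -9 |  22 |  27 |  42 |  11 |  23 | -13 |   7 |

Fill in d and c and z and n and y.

Rows 2 and 3 both sum to 110, so that's the common total.
The known cells in column 2 total 88, leaving 110 − 88 = 22 for the blank.
The known cells in row 1 total 97, leaving 110 − 97 = 13 for the blank.
The known cells in row 4 total 88, leaving 110 − 88 = 22 for the blank.
The known cells in column 1 total 86, leaving 110 − 86 = 24 for the blank.
The known cells in row 6 total 114, leaving 110 − 114 = -4 for the blank.

d = 22, c = 24, z = -4, n = 13, y = 22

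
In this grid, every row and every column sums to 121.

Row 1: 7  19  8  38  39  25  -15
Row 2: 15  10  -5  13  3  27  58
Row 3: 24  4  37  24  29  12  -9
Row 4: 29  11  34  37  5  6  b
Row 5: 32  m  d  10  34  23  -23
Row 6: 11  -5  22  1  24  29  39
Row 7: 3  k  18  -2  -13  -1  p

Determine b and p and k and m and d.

Column 3 has 8 − 5 + 37 + 34 + 22 + 18 = 114; the blank must be 121 − 114 = 7.
Row 4 has 29 + 11 + 34 + 37 + 5 + 6 = 122; the blank must be 121 − 122 = -1.
Column 7 has -15 + 58 − 9 − 1 − 23 + 39 = 49; the blank must be 121 − 49 = 72.
Row 7 has 3 + 18 − 2 − 13 − 1 + 72 = 77; the blank must be 121 − 77 = 44.
Row 5 has 32 + 7 + 10 + 34 + 23 − 23 = 83; the blank must be 121 − 83 = 38.

b = -1, p = 72, k = 44, m = 38, d = 7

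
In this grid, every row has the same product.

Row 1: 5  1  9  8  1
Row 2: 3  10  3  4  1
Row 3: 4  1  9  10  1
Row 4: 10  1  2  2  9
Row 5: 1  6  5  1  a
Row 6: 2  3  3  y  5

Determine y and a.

Rows 3 and 4 each multiply to 360, so every row has product 360.
Row 6: 2×3×3×5 = 90, so the missing entry is 360 ÷ 90 = 4.
Row 5: 1×6×5×1 = 30, so the missing entry is 360 ÷ 30 = 12.

y = 4, a = 12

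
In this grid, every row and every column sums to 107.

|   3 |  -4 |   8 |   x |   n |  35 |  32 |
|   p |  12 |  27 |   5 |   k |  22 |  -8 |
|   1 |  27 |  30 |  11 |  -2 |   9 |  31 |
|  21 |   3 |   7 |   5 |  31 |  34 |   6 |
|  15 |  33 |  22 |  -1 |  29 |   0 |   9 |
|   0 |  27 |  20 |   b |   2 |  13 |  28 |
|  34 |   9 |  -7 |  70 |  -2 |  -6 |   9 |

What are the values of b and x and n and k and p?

The known cells in column 1 total 74, leaving 107 − 74 = 33 for the blank.
The known cells in row 2 total 91, leaving 107 − 91 = 16 for the blank.
The known cells in column 5 total 74, leaving 107 − 74 = 33 for the blank.
The known cells in row 1 total 107, leaving 107 − 107 = 0 for the blank.
The known cells in row 6 total 90, leaving 107 − 90 = 17 for the blank.

b = 17, x = 0, n = 33, k = 16, p = 33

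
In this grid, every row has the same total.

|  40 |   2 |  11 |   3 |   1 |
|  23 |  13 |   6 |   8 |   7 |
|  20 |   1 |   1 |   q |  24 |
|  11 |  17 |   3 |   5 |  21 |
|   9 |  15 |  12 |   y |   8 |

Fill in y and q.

Rows 1 and 2 both add up to 57, so every row sums to 57.
Row 5: 9 + 15 + 12 + 8 = 44, so the missing entry is 57 − 44 = 13.
Row 3: 20 + 1 + 1 + 24 = 46, so the missing entry is 57 − 46 = 11.

y = 13, q = 11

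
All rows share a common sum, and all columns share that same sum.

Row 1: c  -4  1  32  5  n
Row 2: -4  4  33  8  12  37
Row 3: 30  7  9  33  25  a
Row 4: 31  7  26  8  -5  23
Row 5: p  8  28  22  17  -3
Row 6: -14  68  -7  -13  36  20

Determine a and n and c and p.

Rows 2 and 4 both sum to 90, so that's the common total.
Row 5 has 8 + 28 + 22 + 17 − 3 = 72; the blank must be 90 − 72 = 18.
Row 3 has 30 + 7 + 9 + 33 + 25 = 104; the blank must be 90 − 104 = -14.
Column 6 has 37 − 14 + 23 − 3 + 20 = 63; the blank must be 90 − 63 = 27.
Row 1 has -4 + 1 + 32 + 5 + 27 = 61; the blank must be 90 − 61 = 29.

a = -14, n = 27, c = 29, p = 18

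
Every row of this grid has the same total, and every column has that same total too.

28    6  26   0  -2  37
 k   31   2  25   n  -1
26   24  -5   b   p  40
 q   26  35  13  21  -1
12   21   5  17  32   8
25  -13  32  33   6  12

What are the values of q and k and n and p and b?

Rows 1 and 5 both sum to 95, so that's the common total.
The known cells in row 4 total 94, leaving 95 − 94 = 1 for the blank.
The known cells in column 4 total 88, leaving 95 − 88 = 7 for the blank.
The known cells in row 3 total 92, leaving 95 − 92 = 3 for the blank.
The known cells in column 5 total 60, leaving 95 − 60 = 35 for the blank.
The known cells in row 2 total 92, leaving 95 − 92 = 3 for the blank.

q = 1, k = 3, n = 35, p = 3, b = 7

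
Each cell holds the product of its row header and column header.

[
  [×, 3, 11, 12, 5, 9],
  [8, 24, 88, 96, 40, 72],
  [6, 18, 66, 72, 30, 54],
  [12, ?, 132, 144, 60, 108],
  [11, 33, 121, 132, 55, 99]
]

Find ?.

36

12 × 3 = 36.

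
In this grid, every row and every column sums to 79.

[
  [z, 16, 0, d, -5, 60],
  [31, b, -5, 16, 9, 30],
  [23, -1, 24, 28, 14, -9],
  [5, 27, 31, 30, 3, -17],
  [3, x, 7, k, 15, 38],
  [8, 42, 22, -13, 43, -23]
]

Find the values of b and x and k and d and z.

Column 1 has 31 + 23 + 5 + 3 + 8 = 70; the blank must be 79 − 70 = 9.
Row 2 has 31 − 5 + 16 + 9 + 30 = 81; the blank must be 79 − 81 = -2.
Row 1 has 9 + 16 + 0 − 5 + 60 = 80; the blank must be 79 − 80 = -1.
Column 4 has -1 + 16 + 28 + 30 − 13 = 60; the blank must be 79 − 60 = 19.
Row 5 has 3 + 7 + 19 + 15 + 38 = 82; the blank must be 79 − 82 = -3.

b = -2, x = -3, k = 19, d = -1, z = 9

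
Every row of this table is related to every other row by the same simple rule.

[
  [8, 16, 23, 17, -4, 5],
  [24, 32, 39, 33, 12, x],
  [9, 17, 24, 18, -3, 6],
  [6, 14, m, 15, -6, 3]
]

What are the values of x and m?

The difference between any two rows is the same in every column — this is an addition table with the headers hidden.
Row 2 minus row 1 is 12 − (-4) = 16, so its entry in column 6 is 5 + 16 = 21.
Row 4 minus row 1 is -6 − (-4) = -2, so its entry in column 3 is 23 + (-2) = 21.

x = 21, m = 21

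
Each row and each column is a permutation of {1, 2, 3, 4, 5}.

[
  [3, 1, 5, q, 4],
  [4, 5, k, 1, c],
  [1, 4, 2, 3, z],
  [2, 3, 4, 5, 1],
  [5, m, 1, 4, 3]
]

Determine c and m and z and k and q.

Cell (3,5): row 3 already has {1, 2, 3, 4} → 5.
At (row 2, col 3): column 3 already has {1, 2, 4, 5}, so the value is 3.
Cell (1,4): row 1 already has {1, 3, 4, 5} → 2.
Cell (2,5): row 2 already has {1, 3, 4, 5} → 2.
At (row 5, col 2): row 5 already has {1, 3, 4, 5}, so the value is 2.

c = 2, m = 2, z = 5, k = 3, q = 2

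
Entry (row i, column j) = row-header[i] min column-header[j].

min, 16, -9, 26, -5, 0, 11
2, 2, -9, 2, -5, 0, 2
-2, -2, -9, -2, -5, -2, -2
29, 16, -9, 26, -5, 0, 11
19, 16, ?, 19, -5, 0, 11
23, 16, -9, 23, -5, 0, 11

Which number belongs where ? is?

-9

min(19, -9) = -9.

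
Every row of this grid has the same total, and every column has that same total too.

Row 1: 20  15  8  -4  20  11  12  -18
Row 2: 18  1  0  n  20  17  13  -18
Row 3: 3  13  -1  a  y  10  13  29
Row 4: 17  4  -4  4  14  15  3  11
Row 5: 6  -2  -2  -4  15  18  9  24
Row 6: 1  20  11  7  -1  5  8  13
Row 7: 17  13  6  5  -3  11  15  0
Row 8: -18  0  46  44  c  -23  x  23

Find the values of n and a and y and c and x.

n = 13, a = -1, y = -2, c = 1, x = -9

Rows 1 and 4 both sum to 64, so that's the common total.
The known cells in column 7 total 73, leaving 64 − 73 = -9 for the blank.
The known cells in row 8 total 63, leaving 64 − 63 = 1 for the blank.
The known cells in column 5 total 66, leaving 64 − 66 = -2 for the blank.
The known cells in row 3 total 65, leaving 64 − 65 = -1 for the blank.
The known cells in row 2 total 51, leaving 64 − 51 = 13 for the blank.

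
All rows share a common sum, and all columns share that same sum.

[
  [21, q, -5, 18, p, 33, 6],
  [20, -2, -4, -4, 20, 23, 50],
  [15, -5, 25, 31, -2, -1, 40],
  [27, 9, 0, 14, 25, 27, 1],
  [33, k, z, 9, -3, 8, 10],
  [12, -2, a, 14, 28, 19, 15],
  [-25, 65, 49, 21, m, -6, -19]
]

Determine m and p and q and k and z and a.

Rows 2 and 3 both sum to 103, so that's the common total.
Row 7 has -25 + 65 + 49 + 21 − 6 − 19 = 85; the blank must be 103 − 85 = 18.
Column 5 has 20 − 2 + 25 − 3 + 28 + 18 = 86; the blank must be 103 − 86 = 17.
Row 1 has 21 − 5 + 18 + 17 + 33 + 6 = 90; the blank must be 103 − 90 = 13.
Column 2 has 13 − 2 − 5 + 9 − 2 + 65 = 78; the blank must be 103 − 78 = 25.
Row 5 has 33 + 25 + 9 − 3 + 8 + 10 = 82; the blank must be 103 − 82 = 21.
Row 6 has 12 − 2 + 14 + 28 + 19 + 15 = 86; the blank must be 103 − 86 = 17.

m = 18, p = 17, q = 13, k = 25, z = 21, a = 17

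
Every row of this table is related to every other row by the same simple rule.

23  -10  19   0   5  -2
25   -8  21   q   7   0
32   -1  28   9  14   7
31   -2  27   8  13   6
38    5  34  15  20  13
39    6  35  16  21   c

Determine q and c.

The difference between any two rows is the same in every column — this is an addition table with the headers hidden.
Row 2 minus row 1 is 21 − 19 = 2, so its entry in column 4 is 0 + 2 = 2.
Row 6 minus row 1 is 35 − 19 = 16, so its entry in column 6 is -2 + 16 = 14.

q = 2, c = 14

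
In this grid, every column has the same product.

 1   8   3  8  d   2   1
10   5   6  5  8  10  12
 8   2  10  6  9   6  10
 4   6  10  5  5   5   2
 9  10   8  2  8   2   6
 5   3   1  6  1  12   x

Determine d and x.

Columns 1 and 3 each multiply to 14400, so every column has product 14400.
Column 5: 8×9×5×8×1 = 2880, so the missing entry is 14400 ÷ 2880 = 5.
Column 7: 1×12×10×2×6 = 1440, so the missing entry is 14400 ÷ 1440 = 10.

d = 5, x = 10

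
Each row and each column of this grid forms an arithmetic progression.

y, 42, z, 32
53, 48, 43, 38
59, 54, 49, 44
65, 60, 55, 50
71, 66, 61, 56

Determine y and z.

Along each row the entries change by -5 per step; down each column they change by 6.
Row 1: from 42 at column 2, stepping by -5 to column 1 gives 47.
Row 1: from 42 at column 2, stepping by -5 to column 3 gives 37.

y = 47, z = 37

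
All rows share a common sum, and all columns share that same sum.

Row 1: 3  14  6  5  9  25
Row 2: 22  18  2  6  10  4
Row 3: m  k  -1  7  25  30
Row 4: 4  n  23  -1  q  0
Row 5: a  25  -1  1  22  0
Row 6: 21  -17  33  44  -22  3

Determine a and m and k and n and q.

a = 15, m = -3, k = 4, n = 18, q = 18

Rows 1 and 2 both sum to 62, so that's the common total.
Row 5: 25 − 1 + 1 + 22 + 0 = 47, so its missing entry is 62 − 47 = 15.
Column 5: 9 + 10 + 25 + 22 − 22 = 44, so its missing entry is 62 − 44 = 18.
Row 4: 4 + 23 − 1 + 18 + 0 = 44, so its missing entry is 62 − 44 = 18.
Column 2: 14 + 18 + 18 + 25 − 17 = 58, so its missing entry is 62 − 58 = 4.
Row 3: 4 − 1 + 7 + 25 + 30 = 65, so its missing entry is 62 − 65 = -3.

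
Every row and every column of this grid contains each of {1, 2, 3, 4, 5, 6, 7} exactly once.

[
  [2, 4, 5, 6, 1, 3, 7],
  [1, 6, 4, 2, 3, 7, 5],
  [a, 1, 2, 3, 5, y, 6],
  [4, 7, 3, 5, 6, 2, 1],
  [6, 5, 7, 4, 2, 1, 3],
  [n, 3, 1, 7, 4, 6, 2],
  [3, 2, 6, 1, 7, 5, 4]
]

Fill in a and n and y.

a = 7, n = 5, y = 4

Cell (6,1): row 6 already has {1, 2, 3, 4, 6, 7} → 5.
For row 3, column 6: column 6 already has {1, 2, 3, 5, 6, 7}; that leaves 4.
Cell (3,1): row 3 already has {1, 2, 3, 4, 5, 6} → 7.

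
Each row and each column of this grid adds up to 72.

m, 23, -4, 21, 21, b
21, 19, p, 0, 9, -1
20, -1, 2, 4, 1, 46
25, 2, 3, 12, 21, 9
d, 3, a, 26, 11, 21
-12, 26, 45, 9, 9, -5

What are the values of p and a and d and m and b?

p = 24, a = 2, d = 9, m = 9, b = 2

The known cells in row 2 total 48, leaving 72 − 48 = 24 for the blank.
The known cells in column 3 total 70, leaving 72 − 70 = 2 for the blank.
The known cells in row 5 total 63, leaving 72 − 63 = 9 for the blank.
The known cells in column 1 total 63, leaving 72 − 63 = 9 for the blank.
The known cells in row 1 total 70, leaving 72 − 70 = 2 for the blank.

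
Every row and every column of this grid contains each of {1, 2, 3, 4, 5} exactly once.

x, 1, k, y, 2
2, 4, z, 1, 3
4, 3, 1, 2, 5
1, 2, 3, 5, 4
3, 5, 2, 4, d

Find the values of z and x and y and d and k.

z = 5, x = 5, y = 3, d = 1, k = 4

At (row 5, col 5): row 5 already has {2, 3, 4, 5}, so the value is 1.
At (row 2, col 3): row 2 already has {1, 2, 3, 4}, so the value is 5.
For row 1, column 1: column 1 already has {1, 2, 3, 4}; that leaves 5.
At (row 1, col 4): column 4 already has {1, 2, 4, 5}, so the value is 3.
At (row 1, col 3): row 1 already has {1, 2, 3, 5}, so the value is 4.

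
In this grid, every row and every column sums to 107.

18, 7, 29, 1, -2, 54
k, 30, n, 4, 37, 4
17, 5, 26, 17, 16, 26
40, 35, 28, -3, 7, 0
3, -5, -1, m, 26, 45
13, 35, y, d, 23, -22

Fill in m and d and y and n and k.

m = 39, d = 49, y = 9, n = 16, k = 16

The known cells in row 5 total 68, leaving 107 − 68 = 39 for the blank.
The known cells in column 1 total 91, leaving 107 − 91 = 16 for the blank.
The known cells in row 2 total 91, leaving 107 − 91 = 16 for the blank.
The known cells in column 4 total 58, leaving 107 − 58 = 49 for the blank.
The known cells in row 6 total 98, leaving 107 − 98 = 9 for the blank.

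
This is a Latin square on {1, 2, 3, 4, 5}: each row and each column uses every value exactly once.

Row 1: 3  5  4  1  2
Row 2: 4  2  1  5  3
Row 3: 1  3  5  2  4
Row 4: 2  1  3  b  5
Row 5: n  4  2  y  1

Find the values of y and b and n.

At (row 5, col 1): column 1 already has {1, 2, 3, 4}, so the value is 5.
At (row 4, col 4): row 4 already has {1, 2, 3, 5}, so the value is 4.
Cell (5,4): row 5 already has {1, 2, 4, 5} → 3.

y = 3, b = 4, n = 5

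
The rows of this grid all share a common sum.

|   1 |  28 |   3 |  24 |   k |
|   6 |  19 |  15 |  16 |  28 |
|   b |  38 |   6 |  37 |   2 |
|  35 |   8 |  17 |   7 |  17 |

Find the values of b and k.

b = 1, k = 28

Row 2 sums to 84 and so does row 4; that's the common total.
In row 3 the known cells total 83, leaving 84 − 83 = 1.
In row 1 the known cells total 56, leaving 84 − 56 = 28.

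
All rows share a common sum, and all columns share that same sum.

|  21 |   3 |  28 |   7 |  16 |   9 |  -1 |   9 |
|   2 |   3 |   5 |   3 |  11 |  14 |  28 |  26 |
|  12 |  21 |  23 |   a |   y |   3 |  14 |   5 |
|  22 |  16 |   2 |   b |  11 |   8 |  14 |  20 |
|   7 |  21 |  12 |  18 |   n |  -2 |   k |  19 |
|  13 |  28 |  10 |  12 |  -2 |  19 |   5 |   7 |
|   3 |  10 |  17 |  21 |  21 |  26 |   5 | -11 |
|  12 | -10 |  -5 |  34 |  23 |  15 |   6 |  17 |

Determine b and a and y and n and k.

b = -1, a = -2, y = 16, n = -4, k = 21

Rows 1 and 2 both sum to 92, so that's the common total.
Column 7: -1 + 28 + 14 + 14 + 5 + 5 + 6 = 71, so its missing entry is 92 − 71 = 21.
Row 5: 7 + 21 + 12 + 18 − 2 + 21 + 19 = 96, so its missing entry is 92 − 96 = -4.
Column 5: 16 + 11 + 11 − 4 − 2 + 21 + 23 = 76, so its missing entry is 92 − 76 = 16.
Row 3: 12 + 21 + 23 + 16 + 3 + 14 + 5 = 94, so its missing entry is 92 − 94 = -2.
Row 4: 22 + 16 + 2 + 11 + 8 + 14 + 20 = 93, so its missing entry is 92 − 93 = -1.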